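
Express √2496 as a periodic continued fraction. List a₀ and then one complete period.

a₀ = ⌊√2496⌋ = 49.
With m₀=0, d₀=1 and mₖ₊₁ = dₖaₖ − mₖ, dₖ₊₁ = (n − mₖ₊₁²)/dₖ, aₖ₊₁ = ⌊(a₀+mₖ₊₁)/dₖ₊₁⌋:
  k=1: m=49, d=95, a=1
  k=2: m=46, d=4, a=23
  k=3: m=46, d=95, a=1
  k=4: m=49, d=1, a=98
d=1 and a=2a₀=98 at k=4, so the next step gives (m, d) = (49, 95) again — its k=1 value — and the period has length 4.

[49; 1, 23, 1, 98]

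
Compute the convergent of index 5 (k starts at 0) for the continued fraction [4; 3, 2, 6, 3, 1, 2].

802/187

Using pₖ = aₖpₖ₋₁ + pₖ₋₂, qₖ = aₖqₖ₋₁ + qₖ₋₂ (with p₋₁=1, p₋₂=0, q₋₁=0, q₋₂=1):
  k=0: a=4, p=4, q=1
  k=1: a=3, p=13, q=3
  k=2: a=2, p=30, q=7
  k=3: a=6, p=193, q=45
  k=4: a=3, p=609, q=142
  k=5: a=1, p=802, q=187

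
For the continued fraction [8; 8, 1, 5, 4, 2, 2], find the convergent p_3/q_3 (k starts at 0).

Using pₖ = aₖpₖ₋₁ + pₖ₋₂, qₖ = aₖqₖ₋₁ + qₖ₋₂ (with p₋₁=1, p₋₂=0, q₋₁=0, q₋₂=1):
  k=0: a=8, p=8, q=1
  k=1: a=8, p=65, q=8
  k=2: a=1, p=73, q=9
  k=3: a=5, p=430, q=53

430/53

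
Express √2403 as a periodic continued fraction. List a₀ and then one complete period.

a₀ = ⌊√2403⌋ = 49.
With m₀=0, d₀=1 and mₖ₊₁ = dₖaₖ − mₖ, dₖ₊₁ = (n − mₖ₊₁²)/dₖ, aₖ₊₁ = ⌊(a₀+mₖ₊₁)/dₖ₊₁⌋:
  k=1: m=49, d=2, a=49
  k=2: m=49, d=1, a=98
d=1 and a=2a₀=98 at k=2, so the next step gives (m, d) = (49, 2) again — its k=1 value — and the period has length 2.

[49; 49, 98]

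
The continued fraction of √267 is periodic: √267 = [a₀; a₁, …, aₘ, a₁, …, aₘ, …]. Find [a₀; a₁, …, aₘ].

[16; 2, 1, 15, 1, 2, 32]

a₀ = ⌊√267⌋ = 16.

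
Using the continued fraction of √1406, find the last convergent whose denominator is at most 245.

√1406 = [37; 2, 74, …] (period length 2).
Convergents:
  p_0/q_0 = 37/1
  p_1/q_1 = 75/2
  p_2/q_2 = 5587/149
  p_3/q_3 = 11249/300
q_2 = 149 ≤ 245 < 300 = q_3, so the answer is 5587/149.

5587/149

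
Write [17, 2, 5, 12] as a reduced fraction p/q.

Using pₖ = aₖpₖ₋₁ + pₖ₋₂ and qₖ = aₖqₖ₋₁ + qₖ₋₂:
  k=0: a=17, p=17, q=1
  k=1: a=2, p=35, q=2
  k=2: a=5, p=192, q=11
  k=3: a=12, p=2339, q=134

2339/134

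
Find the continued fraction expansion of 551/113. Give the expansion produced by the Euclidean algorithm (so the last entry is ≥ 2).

551 = 4·113 + 99
113 = 1·99 + 14
99 = 7·14 + 1
14 = 14·1 + 0  (stop)
So 551/113 = [4; 1, 7, 14].

[4; 1, 7, 14]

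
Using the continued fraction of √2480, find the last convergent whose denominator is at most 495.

√2480 = [49; 1, 3, 1, 98, …] (period length 4).
Convergents:
  p_0/q_0 = 49/1
  p_1/q_1 = 50/1
  p_2/q_2 = 199/4
  p_3/q_3 = 249/5
  p_4/q_4 = 24601/494
  p_5/q_5 = 24850/499
q_4 = 494 ≤ 495 < 499 = q_5, so the answer is 24601/494.

24601/494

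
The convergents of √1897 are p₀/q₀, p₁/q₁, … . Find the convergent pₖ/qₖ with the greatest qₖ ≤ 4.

√1897 = [43; 1, 1, 4, 12, 4, 1, 1, 86, …] (period length 8).
Convergents:
  p_0/q_0 = 43/1
  p_1/q_1 = 44/1
  p_2/q_2 = 87/2
  p_3/q_3 = 392/9
q_2 = 2 ≤ 4 < 9 = q_3, so the answer is 87/2.

87/2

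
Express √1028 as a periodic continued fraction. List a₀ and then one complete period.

a₀ = ⌊√1028⌋ = 32.
With m₀=0, d₀=1 and mₖ₊₁ = dₖaₖ − mₖ, dₖ₊₁ = (n − mₖ₊₁²)/dₖ, aₖ₊₁ = ⌊(a₀+mₖ₊₁)/dₖ₊₁⌋:
  k=1: m=32, d=4, a=16
  k=2: m=32, d=1, a=64
d=1 and a=2a₀=64 at k=2, so the next step gives (m, d) = (32, 4) again — its k=1 value — and the period has length 2.

[32; 16, 64]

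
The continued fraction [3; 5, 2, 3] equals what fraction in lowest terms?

121/38

Fold from the inside: start with 3/1.
  2 + 1/3 = 7/3
  5 + 3/7 = 38/7
  3 + 7/38 = 121/38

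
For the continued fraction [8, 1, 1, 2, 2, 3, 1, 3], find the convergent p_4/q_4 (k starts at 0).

Using pₖ = aₖpₖ₋₁ + pₖ₋₂, qₖ = aₖqₖ₋₁ + qₖ₋₂ (with p₋₁=1, p₋₂=0, q₋₁=0, q₋₂=1):
  k=0: a=8, p=8, q=1
  k=1: a=1, p=9, q=1
  k=2: a=1, p=17, q=2
  k=3: a=2, p=43, q=5
  k=4: a=2, p=103, q=12

103/12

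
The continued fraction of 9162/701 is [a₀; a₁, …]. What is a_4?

1

9162 = 13·701 + 49   →  a_0 = 13
701 = 14·49 + 15   →  a_1 = 14
49 = 3·15 + 4   →  a_2 = 3
15 = 3·4 + 3   →  a_3 = 3
4 = 1·3 + 1   →  a_4 = 1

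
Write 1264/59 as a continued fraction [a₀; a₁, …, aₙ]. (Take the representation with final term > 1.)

[21; 2, 2, 1, 3, 2]

1264 = 21×59 + 25
59 = 2×25 + 9
25 = 2×9 + 7
9 = 1×7 + 2
7 = 3×2 + 1
2 = 2×1 + 0  (stop)
So 1264/59 = [21; 2, 2, 1, 3, 2].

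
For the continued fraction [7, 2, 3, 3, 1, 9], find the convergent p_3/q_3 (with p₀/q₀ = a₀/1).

Using pₖ = aₖpₖ₋₁ + pₖ₋₂, qₖ = aₖqₖ₋₁ + qₖ₋₂ (with p₋₁=1, p₋₂=0, q₋₁=0, q₋₂=1):
  k=0: a=7, p=7, q=1
  k=1: a=2, p=15, q=2
  k=2: a=3, p=52, q=7
  k=3: a=3, p=171, q=23

171/23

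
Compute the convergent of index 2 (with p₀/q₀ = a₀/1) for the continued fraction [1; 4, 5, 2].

Using pₖ = aₖpₖ₋₁ + pₖ₋₂, qₖ = aₖqₖ₋₁ + qₖ₋₂ (with p₋₁=1, p₋₂=0, q₋₁=0, q₋₂=1):
  k=0: a=1, p=1, q=1
  k=1: a=4, p=5, q=4
  k=2: a=5, p=26, q=21

26/21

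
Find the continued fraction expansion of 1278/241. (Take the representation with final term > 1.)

[5; 3, 3, 3, 7]

1278 = 5*241 + 73
241 = 3*73 + 22
73 = 3*22 + 7
22 = 3*7 + 1
7 = 7*1 + 0  (stop)
So 1278/241 = [5; 3, 3, 3, 7].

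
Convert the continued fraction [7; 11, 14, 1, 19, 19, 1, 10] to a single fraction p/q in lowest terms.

Fold from the inside: start with 10/1.
  1 + 1/10 = 11/10
  19 + 10/11 = 219/11
  19 + 11/219 = 4172/219
  1 + 219/4172 = 4391/4172
  14 + 4172/4391 = 65646/4391
  11 + 4391/65646 = 726497/65646
  7 + 65646/726497 = 5151125/726497

5151125/726497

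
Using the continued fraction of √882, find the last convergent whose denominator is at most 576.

√882 = [29; 1, 2, 3, 6, 3, 2, 1, 58, …] (period length 8).
Convergents:
  p_0/q_0 = 29/1
  p_1/q_1 = 30/1
  p_2/q_2 = 89/3
  p_3/q_3 = 297/10
  p_4/q_4 = 1871/63
  p_5/q_5 = 5910/199
  p_6/q_6 = 13691/461
  p_7/q_7 = 19601/660
q_6 = 461 ≤ 576 < 660 = q_7, so the answer is 13691/461.

13691/461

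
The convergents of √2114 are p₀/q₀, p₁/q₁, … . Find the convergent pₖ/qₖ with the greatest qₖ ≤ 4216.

192419/4185

√2114 = [45; 1, 44, 1, 90, …] (period length 4).
Convergents:
  p_0/q_0 = 45/1
  p_1/q_1 = 46/1
  p_2/q_2 = 2069/45
  p_3/q_3 = 2115/46
  p_4/q_4 = 192419/4185
  p_5/q_5 = 194534/4231
q_4 = 4185 ≤ 4216 < 4231 = q_5, so the answer is 192419/4185.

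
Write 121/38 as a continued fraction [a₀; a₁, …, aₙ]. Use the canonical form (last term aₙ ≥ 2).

[3; 5, 2, 3]

121 = 3×38 + 7
38 = 5×7 + 3
7 = 2×3 + 1
3 = 3×1 + 0  (stop)
So 121/38 = [3; 5, 2, 3].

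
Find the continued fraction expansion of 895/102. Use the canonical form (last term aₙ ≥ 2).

895 = 8·102 + 79
102 = 1·79 + 23
79 = 3·23 + 10
23 = 2·10 + 3
10 = 3·3 + 1
3 = 3·1 + 0  (stop)
So 895/102 = [8; 1, 3, 2, 3, 3].

[8; 1, 3, 2, 3, 3]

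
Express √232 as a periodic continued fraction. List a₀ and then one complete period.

a₀ = ⌊√232⌋ = 15.

[15; 4, 3, 7, 3, 4, 30]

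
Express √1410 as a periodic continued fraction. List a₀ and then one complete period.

[37; 1, 1, 4, 1, 1, 74]

a₀ = ⌊√1410⌋ = 37.
With m₀=0, d₀=1 and mₖ₊₁ = dₖaₖ − mₖ, dₖ₊₁ = (n − mₖ₊₁²)/dₖ, aₖ₊₁ = ⌊(a₀+mₖ₊₁)/dₖ₊₁⌋:
  k=1: m=37, d=41, a=1
  k=2: m=4, d=34, a=1
  k=3: m=30, d=15, a=4
  k=4: m=30, d=34, a=1
  k=5: m=4, d=41, a=1
  k=6: m=37, d=1, a=74
d=1 and a=2a₀=74 at k=6, so the next step gives (m, d) = (37, 41) again — its k=1 value — and the period has length 6.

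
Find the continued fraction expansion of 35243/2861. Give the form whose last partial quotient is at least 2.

35243 = 12*2861 + 911
2861 = 3*911 + 128
911 = 7*128 + 15
128 = 8*15 + 8
15 = 1*8 + 7
8 = 1*7 + 1
7 = 7*1 + 0  (stop)
So 35243/2861 = [12; 3, 7, 8, 1, 1, 7].

[12; 3, 7, 8, 1, 1, 7]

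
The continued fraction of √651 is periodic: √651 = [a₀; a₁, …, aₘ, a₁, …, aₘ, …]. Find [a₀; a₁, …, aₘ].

[25; 1, 1, 16, 1, 1, 50]

a₀ = ⌊√651⌋ = 25.
With m₀=0, d₀=1 and mₖ₊₁ = dₖaₖ − mₖ, dₖ₊₁ = (n − mₖ₊₁²)/dₖ, aₖ₊₁ = ⌊(a₀+mₖ₊₁)/dₖ₊₁⌋:
  k=1: m=25, d=26, a=1
  k=2: m=1, d=25, a=1
  k=3: m=24, d=3, a=16
  k=4: m=24, d=25, a=1
  k=5: m=1, d=26, a=1
  k=6: m=25, d=1, a=50
d=1 and a=2a₀=50 at k=6, so the next step gives (m, d) = (25, 26) again — its k=1 value — and the period has length 6.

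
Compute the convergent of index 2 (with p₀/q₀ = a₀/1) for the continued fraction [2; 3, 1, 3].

Using pₖ = aₖpₖ₋₁ + pₖ₋₂, qₖ = aₖqₖ₋₁ + qₖ₋₂ (with p₋₁=1, p₋₂=0, q₋₁=0, q₋₂=1):
  k=0: a=2, p=2, q=1
  k=1: a=3, p=7, q=3
  k=2: a=1, p=9, q=4

9/4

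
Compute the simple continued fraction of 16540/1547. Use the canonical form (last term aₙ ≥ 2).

[10; 1, 2, 4, 8, 1, 12]

16540 = 10*1547 + 1070
1547 = 1*1070 + 477
1070 = 2*477 + 116
477 = 4*116 + 13
116 = 8*13 + 12
13 = 1*12 + 1
12 = 12*1 + 0  (stop)
So 16540/1547 = [10; 1, 2, 4, 8, 1, 12].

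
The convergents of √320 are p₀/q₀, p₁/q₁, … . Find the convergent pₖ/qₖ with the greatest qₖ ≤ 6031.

√320 = [17; 1, 7, 1, 34, …] (period length 4).
Convergents:
  p_0/q_0 = 17/1
  p_1/q_1 = 18/1
  p_2/q_2 = 143/8
  p_3/q_3 = 161/9
  p_4/q_4 = 5617/314
  p_5/q_5 = 5778/323
  p_6/q_6 = 46063/2575
  p_7/q_7 = 51841/2898
  p_8/q_8 = 1808657/101107
q_7 = 2898 ≤ 6031 < 101107 = q_8, so the answer is 51841/2898.

51841/2898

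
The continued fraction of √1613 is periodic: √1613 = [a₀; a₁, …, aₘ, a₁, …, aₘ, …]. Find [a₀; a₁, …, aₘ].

a₀ = ⌊√1613⌋ = 40.
With m₀=0, d₀=1 and mₖ₊₁ = dₖaₖ − mₖ, dₖ₊₁ = (n − mₖ₊₁²)/dₖ, aₖ₊₁ = ⌊(a₀+mₖ₊₁)/dₖ₊₁⌋:
  k=1: m=40, d=13, a=6
  k=2: m=38, d=13, a=6
  k=3: m=40, d=1, a=80
d=1 and a=2a₀=80 at k=3, so the next step gives (m, d) = (40, 13) again — its k=1 value — and the period has length 3.

[40; 6, 6, 80]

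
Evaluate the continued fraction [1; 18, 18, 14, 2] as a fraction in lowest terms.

Fold from the inside: start with 2/1.
  14 + 1/2 = 29/2
  18 + 2/29 = 524/29
  18 + 29/524 = 9461/524
  1 + 524/9461 = 9985/9461

9985/9461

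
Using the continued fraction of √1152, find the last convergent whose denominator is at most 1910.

39202/1155

√1152 = [33; 1, 15, 1, 66, …] (period length 4).
Convergents:
  p_0/q_0 = 33/1
  p_1/q_1 = 34/1
  p_2/q_2 = 543/16
  p_3/q_3 = 577/17
  p_4/q_4 = 38625/1138
  p_5/q_5 = 39202/1155
  p_6/q_6 = 626655/18463
q_5 = 1155 ≤ 1910 < 18463 = q_6, so the answer is 39202/1155.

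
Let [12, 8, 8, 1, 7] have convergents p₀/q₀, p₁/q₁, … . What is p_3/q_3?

885/73

Using pₖ = aₖpₖ₋₁ + pₖ₋₂, qₖ = aₖqₖ₋₁ + qₖ₋₂ (with p₋₁=1, p₋₂=0, q₋₁=0, q₋₂=1):
  k=0: a=12, p=12, q=1
  k=1: a=8, p=97, q=8
  k=2: a=8, p=788, q=65
  k=3: a=1, p=885, q=73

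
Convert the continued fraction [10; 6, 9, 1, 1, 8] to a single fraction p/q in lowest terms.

10052/989

Using pₖ = aₖpₖ₋₁ + pₖ₋₂ and qₖ = aₖqₖ₋₁ + qₖ₋₂:
  k=0: a=10, p=10, q=1
  k=1: a=6, p=61, q=6
  k=2: a=9, p=559, q=55
  k=3: a=1, p=620, q=61
  k=4: a=1, p=1179, q=116
  k=5: a=8, p=10052, q=989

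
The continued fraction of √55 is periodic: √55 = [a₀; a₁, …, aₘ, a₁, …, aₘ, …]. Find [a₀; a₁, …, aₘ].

[7; 2, 2, 2, 14]

a₀ = ⌊√55⌋ = 7.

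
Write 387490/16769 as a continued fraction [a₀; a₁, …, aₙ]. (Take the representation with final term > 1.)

387490 = 23·16769 + 1803
16769 = 9·1803 + 542
1803 = 3·542 + 177
542 = 3·177 + 11
177 = 16·11 + 1
11 = 11·1 + 0  (stop)
So 387490/16769 = [23; 9, 3, 3, 16, 11].

[23; 9, 3, 3, 16, 11]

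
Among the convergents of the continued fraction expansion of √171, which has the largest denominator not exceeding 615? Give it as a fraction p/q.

4433/339

√171 = [13; 13, 26, …] (period length 2).
Convergents:
  p_0/q_0 = 13/1
  p_1/q_1 = 170/13
  p_2/q_2 = 4433/339
  p_3/q_3 = 57799/4420
q_2 = 339 ≤ 615 < 4420 = q_3, so the answer is 4433/339.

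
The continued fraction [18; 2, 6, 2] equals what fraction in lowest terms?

Using pₖ = aₖpₖ₋₁ + pₖ₋₂ and qₖ = aₖqₖ₋₁ + qₖ₋₂:
  k=0: a=18, p=18, q=1
  k=1: a=2, p=37, q=2
  k=2: a=6, p=240, q=13
  k=3: a=2, p=517, q=28

517/28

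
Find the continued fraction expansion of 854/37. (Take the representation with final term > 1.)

[23; 12, 3]

854 = 23×37 + 3
37 = 12×3 + 1
3 = 3×1 + 0  (stop)
So 854/37 = [23; 12, 3].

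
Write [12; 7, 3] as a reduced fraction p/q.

Fold from the inside: start with 3/1.
  7 + 1/3 = 22/3
  12 + 3/22 = 267/22

267/22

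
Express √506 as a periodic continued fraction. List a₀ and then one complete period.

[22; 2, 44]

a₀ = ⌊√506⌋ = 22.
With m₀=0, d₀=1 and mₖ₊₁ = dₖaₖ − mₖ, dₖ₊₁ = (n − mₖ₊₁²)/dₖ, aₖ₊₁ = ⌊(a₀+mₖ₊₁)/dₖ₊₁⌋:
  k=1: m=22, d=22, a=2
  k=2: m=22, d=1, a=44
d=1 and a=2a₀=44 at k=2, so the next step gives (m, d) = (22, 22) again — its k=1 value — and the period has length 2.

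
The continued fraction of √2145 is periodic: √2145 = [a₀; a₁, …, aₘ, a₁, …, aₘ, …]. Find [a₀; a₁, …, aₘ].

[46; 3, 5, 2, 5, 3, 92]

a₀ = ⌊√2145⌋ = 46.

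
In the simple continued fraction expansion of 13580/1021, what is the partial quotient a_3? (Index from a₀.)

14

13580 = 13·1021 + 307   →  a_0 = 13
1021 = 3·307 + 100   →  a_1 = 3
307 = 3·100 + 7   →  a_2 = 3
100 = 14·7 + 2   →  a_3 = 14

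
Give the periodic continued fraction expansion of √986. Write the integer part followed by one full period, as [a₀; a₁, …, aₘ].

a₀ = ⌊√986⌋ = 31.
With m₀=0, d₀=1 and mₖ₊₁ = dₖaₖ − mₖ, dₖ₊₁ = (n − mₖ₊₁²)/dₖ, aₖ₊₁ = ⌊(a₀+mₖ₊₁)/dₖ₊₁⌋:
  k=1: m=31, d=25, a=2
  k=2: m=19, d=25, a=2
  k=3: m=31, d=1, a=62
d=1 and a=2a₀=62 at k=3, so the next step gives (m, d) = (31, 25) again — its k=1 value — and the period has length 3.

[31; 2, 2, 62]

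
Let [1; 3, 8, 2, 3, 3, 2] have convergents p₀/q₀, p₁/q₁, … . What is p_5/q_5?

Using pₖ = aₖpₖ₋₁ + pₖ₋₂, qₖ = aₖqₖ₋₁ + qₖ₋₂ (with p₋₁=1, p₋₂=0, q₋₁=0, q₋₂=1):
  k=0: a=1, p=1, q=1
  k=1: a=3, p=4, q=3
  k=2: a=8, p=33, q=25
  k=3: a=2, p=70, q=53
  k=4: a=3, p=243, q=184
  k=5: a=3, p=799, q=605

799/605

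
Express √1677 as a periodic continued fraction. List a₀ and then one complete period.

a₀ = ⌊√1677⌋ = 40.
With m₀=0, d₀=1 and mₖ₊₁ = dₖaₖ − mₖ, dₖ₊₁ = (n − mₖ₊₁²)/dₖ, aₖ₊₁ = ⌊(a₀+mₖ₊₁)/dₖ₊₁⌋:
  k=1: m=40, d=77, a=1
  k=2: m=37, d=4, a=19
  k=3: m=39, d=39, a=2
  k=4: m=39, d=4, a=19
  k=5: m=37, d=77, a=1
  k=6: m=40, d=1, a=80
d=1 and a=2a₀=80 at k=6, so the next step gives (m, d) = (40, 77) again — its k=1 value — and the period has length 6.

[40; 1, 19, 2, 19, 1, 80]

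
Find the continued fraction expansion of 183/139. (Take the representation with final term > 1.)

[1; 3, 6, 3, 2]

183 = 1·139 + 44
139 = 3·44 + 7
44 = 6·7 + 2
7 = 3·2 + 1
2 = 2·1 + 0  (stop)
So 183/139 = [1; 3, 6, 3, 2].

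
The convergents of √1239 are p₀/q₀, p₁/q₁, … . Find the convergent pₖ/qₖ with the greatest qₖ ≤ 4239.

61951/1760

√1239 = [35; 5, 70, …] (period length 2).
Convergents:
  p_0/q_0 = 35/1
  p_1/q_1 = 176/5
  p_2/q_2 = 12355/351
  p_3/q_3 = 61951/1760
  p_4/q_4 = 4348925/123551
q_3 = 1760 ≤ 4239 < 123551 = q_4, so the answer is 61951/1760.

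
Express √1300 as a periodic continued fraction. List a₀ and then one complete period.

a₀ = ⌊√1300⌋ = 36.
With m₀=0, d₀=1 and mₖ₊₁ = dₖaₖ − mₖ, dₖ₊₁ = (n − mₖ₊₁²)/dₖ, aₖ₊₁ = ⌊(a₀+mₖ₊₁)/dₖ₊₁⌋:
  k=1: m=36, d=4, a=18
  k=2: m=36, d=1, a=72
d=1 and a=2a₀=72 at k=2, so the next step gives (m, d) = (36, 4) again — its k=1 value — and the period has length 2.

[36; 18, 72]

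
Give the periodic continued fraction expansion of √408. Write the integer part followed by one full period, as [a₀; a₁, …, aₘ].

a₀ = ⌊√408⌋ = 20.
With m₀=0, d₀=1 and mₖ₊₁ = dₖaₖ − mₖ, dₖ₊₁ = (n − mₖ₊₁²)/dₖ, aₖ₊₁ = ⌊(a₀+mₖ₊₁)/dₖ₊₁⌋:
  k=1: m=20, d=8, a=5
  k=2: m=20, d=1, a=40
d=1 and a=2a₀=40 at k=2, so the next step gives (m, d) = (20, 8) again — its k=1 value — and the period has length 2.

[20; 5, 40]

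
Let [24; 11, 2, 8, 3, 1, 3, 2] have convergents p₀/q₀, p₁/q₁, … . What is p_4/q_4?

14645/608

Using pₖ = aₖpₖ₋₁ + pₖ₋₂, qₖ = aₖqₖ₋₁ + qₖ₋₂ (with p₋₁=1, p₋₂=0, q₋₁=0, q₋₂=1):
  k=0: a=24, p=24, q=1
  k=1: a=11, p=265, q=11
  k=2: a=2, p=554, q=23
  k=3: a=8, p=4697, q=195
  k=4: a=3, p=14645, q=608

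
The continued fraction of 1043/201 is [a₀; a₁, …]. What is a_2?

1043 = 5·201 + 38   →  a_0 = 5
201 = 5·38 + 11   →  a_1 = 5
38 = 3·11 + 5   →  a_2 = 3

3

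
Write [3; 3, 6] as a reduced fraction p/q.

63/19

Fold from the inside: start with 6/1.
  3 + 1/6 = 19/6
  3 + 6/19 = 63/19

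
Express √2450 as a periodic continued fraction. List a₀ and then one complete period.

a₀ = ⌊√2450⌋ = 49.
With m₀=0, d₀=1 and mₖ₊₁ = dₖaₖ − mₖ, dₖ₊₁ = (n − mₖ₊₁²)/dₖ, aₖ₊₁ = ⌊(a₀+mₖ₊₁)/dₖ₊₁⌋:
  k=1: m=49, d=49, a=2
  k=2: m=49, d=1, a=98
d=1 and a=2a₀=98 at k=2, so the next step gives (m, d) = (49, 49) again — its k=1 value — and the period has length 2.

[49; 2, 98]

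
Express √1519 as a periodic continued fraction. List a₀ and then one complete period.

[38; 1, 37, 1, 76]

a₀ = ⌊√1519⌋ = 38.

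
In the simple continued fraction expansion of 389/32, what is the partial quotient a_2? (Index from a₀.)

389 = 12·32 + 5   →  a_0 = 12
32 = 6·5 + 2   →  a_1 = 6
5 = 2·2 + 1   →  a_2 = 2

2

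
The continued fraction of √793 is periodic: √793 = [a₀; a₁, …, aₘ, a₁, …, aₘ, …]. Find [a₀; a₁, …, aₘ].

[28; 6, 4, 6, 56]

a₀ = ⌊√793⌋ = 28.
With m₀=0, d₀=1 and mₖ₊₁ = dₖaₖ − mₖ, dₖ₊₁ = (n − mₖ₊₁²)/dₖ, aₖ₊₁ = ⌊(a₀+mₖ₊₁)/dₖ₊₁⌋:
  k=1: m=28, d=9, a=6
  k=2: m=26, d=13, a=4
  k=3: m=26, d=9, a=6
  k=4: m=28, d=1, a=56
d=1 and a=2a₀=56 at k=4, so the next step gives (m, d) = (28, 9) again — its k=1 value — and the period has length 4.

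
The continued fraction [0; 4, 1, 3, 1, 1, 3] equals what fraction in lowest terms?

32/153

Using pₖ = aₖpₖ₋₁ + pₖ₋₂ and qₖ = aₖqₖ₋₁ + qₖ₋₂:
  k=0: a=0, p=0, q=1
  k=1: a=4, p=1, q=4
  k=2: a=1, p=1, q=5
  k=3: a=3, p=4, q=19
  k=4: a=1, p=5, q=24
  k=5: a=1, p=9, q=43
  k=6: a=3, p=32, q=153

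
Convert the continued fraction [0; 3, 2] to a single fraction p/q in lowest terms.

2/7

Fold from the inside: start with 2/1.
  3 + 1/2 = 7/2
  0 + 2/7 = 2/7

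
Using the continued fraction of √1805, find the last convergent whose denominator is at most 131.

√1805 = [42; 2, 16, 2, 84, …] (period length 4).
Convergents:
  p_0/q_0 = 42/1
  p_1/q_1 = 85/2
  p_2/q_2 = 1402/33
  p_3/q_3 = 2889/68
  p_4/q_4 = 244078/5745
q_3 = 68 ≤ 131 < 5745 = q_4, so the answer is 2889/68.

2889/68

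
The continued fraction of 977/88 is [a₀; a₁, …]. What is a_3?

3

977 = 11·88 + 9   →  a_0 = 11
88 = 9·9 + 7   →  a_1 = 9
9 = 1·7 + 2   →  a_2 = 1
7 = 3·2 + 1   →  a_3 = 3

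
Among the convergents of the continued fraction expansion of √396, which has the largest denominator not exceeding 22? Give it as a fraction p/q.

199/10

√396 = [19; 1, 8, 1, 38, …] (period length 4).
Convergents:
  p_0/q_0 = 19/1
  p_1/q_1 = 20/1
  p_2/q_2 = 179/9
  p_3/q_3 = 199/10
  p_4/q_4 = 7741/389
q_3 = 10 ≤ 22 < 389 = q_4, so the answer is 199/10.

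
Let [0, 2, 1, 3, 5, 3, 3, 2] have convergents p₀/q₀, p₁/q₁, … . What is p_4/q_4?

Using pₖ = aₖpₖ₋₁ + pₖ₋₂, qₖ = aₖqₖ₋₁ + qₖ₋₂ (with p₋₁=1, p₋₂=0, q₋₁=0, q₋₂=1):
  k=0: a=0, p=0, q=1
  k=1: a=2, p=1, q=2
  k=2: a=1, p=1, q=3
  k=3: a=3, p=4, q=11
  k=4: a=5, p=21, q=58

21/58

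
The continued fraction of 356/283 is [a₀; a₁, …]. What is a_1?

3

356 = 1·283 + 73   →  a_0 = 1
283 = 3·73 + 64   →  a_1 = 3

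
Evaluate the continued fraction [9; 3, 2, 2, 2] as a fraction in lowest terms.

Fold from the inside: start with 2/1.
  2 + 1/2 = 5/2
  2 + 2/5 = 12/5
  3 + 5/12 = 41/12
  9 + 12/41 = 381/41

381/41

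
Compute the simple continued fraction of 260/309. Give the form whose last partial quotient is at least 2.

[0; 1, 5, 3, 3, 1, 3]

260 = 0·309 + 260
309 = 1·260 + 49
260 = 5·49 + 15
49 = 3·15 + 4
15 = 3·4 + 3
4 = 1·3 + 1
3 = 3·1 + 0  (stop)
So 260/309 = [0; 1, 5, 3, 3, 1, 3].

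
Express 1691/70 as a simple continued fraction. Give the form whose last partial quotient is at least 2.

1691 = 24*70 + 11
70 = 6*11 + 4
11 = 2*4 + 3
4 = 1*3 + 1
3 = 3*1 + 0  (stop)
So 1691/70 = [24; 6, 2, 1, 3].

[24; 6, 2, 1, 3]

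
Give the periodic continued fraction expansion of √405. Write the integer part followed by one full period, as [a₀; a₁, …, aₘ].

[20; 8, 40]

a₀ = ⌊√405⌋ = 20.
With m₀=0, d₀=1 and mₖ₊₁ = dₖaₖ − mₖ, dₖ₊₁ = (n − mₖ₊₁²)/dₖ, aₖ₊₁ = ⌊(a₀+mₖ₊₁)/dₖ₊₁⌋:
  k=1: m=20, d=5, a=8
  k=2: m=20, d=1, a=40
d=1 and a=2a₀=40 at k=2, so the next step gives (m, d) = (20, 5) again — its k=1 value — and the period has length 2.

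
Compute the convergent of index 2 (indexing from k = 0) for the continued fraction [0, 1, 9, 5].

Using pₖ = aₖpₖ₋₁ + pₖ₋₂, qₖ = aₖqₖ₋₁ + qₖ₋₂ (with p₋₁=1, p₋₂=0, q₋₁=0, q₋₂=1):
  k=0: a=0, p=0, q=1
  k=1: a=1, p=1, q=1
  k=2: a=9, p=9, q=10

9/10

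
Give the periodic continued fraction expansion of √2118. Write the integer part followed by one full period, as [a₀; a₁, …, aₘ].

[46; 46, 92]

a₀ = ⌊√2118⌋ = 46.
With m₀=0, d₀=1 and mₖ₊₁ = dₖaₖ − mₖ, dₖ₊₁ = (n − mₖ₊₁²)/dₖ, aₖ₊₁ = ⌊(a₀+mₖ₊₁)/dₖ₊₁⌋:
  k=1: m=46, d=2, a=46
  k=2: m=46, d=1, a=92
d=1 and a=2a₀=92 at k=2, so the next step gives (m, d) = (46, 2) again — its k=1 value — and the period has length 2.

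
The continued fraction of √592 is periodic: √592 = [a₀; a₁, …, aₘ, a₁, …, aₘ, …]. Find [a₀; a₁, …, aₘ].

[24; 3, 48]

a₀ = ⌊√592⌋ = 24.
With m₀=0, d₀=1 and mₖ₊₁ = dₖaₖ − mₖ, dₖ₊₁ = (n − mₖ₊₁²)/dₖ, aₖ₊₁ = ⌊(a₀+mₖ₊₁)/dₖ₊₁⌋:
  k=1: m=24, d=16, a=3
  k=2: m=24, d=1, a=48
d=1 and a=2a₀=48 at k=2, so the next step gives (m, d) = (24, 16) again — its k=1 value — and the period has length 2.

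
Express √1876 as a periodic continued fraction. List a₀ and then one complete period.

a₀ = ⌊√1876⌋ = 43.
With m₀=0, d₀=1 and mₖ₊₁ = dₖaₖ − mₖ, dₖ₊₁ = (n − mₖ₊₁²)/dₖ, aₖ₊₁ = ⌊(a₀+mₖ₊₁)/dₖ₊₁⌋:
  k=1: m=43, d=27, a=3
  k=2: m=38, d=16, a=5
  k=3: m=42, d=7, a=12
  k=4: m=42, d=16, a=5
  k=5: m=38, d=27, a=3
  k=6: m=43, d=1, a=86
d=1 and a=2a₀=86 at k=6, so the next step gives (m, d) = (43, 27) again — its k=1 value — and the period has length 6.

[43; 3, 5, 12, 5, 3, 86]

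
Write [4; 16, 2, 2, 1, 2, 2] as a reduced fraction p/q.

3001/739

Using pₖ = aₖpₖ₋₁ + pₖ₋₂ and qₖ = aₖqₖ₋₁ + qₖ₋₂:
  k=0: a=4, p=4, q=1
  k=1: a=16, p=65, q=16
  k=2: a=2, p=134, q=33
  k=3: a=2, p=333, q=82
  k=4: a=1, p=467, q=115
  k=5: a=2, p=1267, q=312
  k=6: a=2, p=3001, q=739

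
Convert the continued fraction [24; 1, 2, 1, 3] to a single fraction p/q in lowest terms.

Using pₖ = aₖpₖ₋₁ + pₖ₋₂ and qₖ = aₖqₖ₋₁ + qₖ₋₂:
  k=0: a=24, p=24, q=1
  k=1: a=1, p=25, q=1
  k=2: a=2, p=74, q=3
  k=3: a=1, p=99, q=4
  k=4: a=3, p=371, q=15

371/15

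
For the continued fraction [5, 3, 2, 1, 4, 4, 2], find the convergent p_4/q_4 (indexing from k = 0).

249/47

Using pₖ = aₖpₖ₋₁ + pₖ₋₂, qₖ = aₖqₖ₋₁ + qₖ₋₂ (with p₋₁=1, p₋₂=0, q₋₁=0, q₋₂=1):
  k=0: a=5, p=5, q=1
  k=1: a=3, p=16, q=3
  k=2: a=2, p=37, q=7
  k=3: a=1, p=53, q=10
  k=4: a=4, p=249, q=47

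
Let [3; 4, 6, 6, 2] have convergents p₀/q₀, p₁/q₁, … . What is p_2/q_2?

Using pₖ = aₖpₖ₋₁ + pₖ₋₂, qₖ = aₖqₖ₋₁ + qₖ₋₂ (with p₋₁=1, p₋₂=0, q₋₁=0, q₋₂=1):
  k=0: a=3, p=3, q=1
  k=1: a=4, p=13, q=4
  k=2: a=6, p=81, q=25

81/25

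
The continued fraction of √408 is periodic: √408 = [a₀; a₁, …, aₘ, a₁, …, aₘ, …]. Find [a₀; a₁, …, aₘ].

a₀ = ⌊√408⌋ = 20.
With m₀=0, d₀=1 and mₖ₊₁ = dₖaₖ − mₖ, dₖ₊₁ = (n − mₖ₊₁²)/dₖ, aₖ₊₁ = ⌊(a₀+mₖ₊₁)/dₖ₊₁⌋:
  k=1: m=20, d=8, a=5
  k=2: m=20, d=1, a=40
d=1 and a=2a₀=40 at k=2, so the next step gives (m, d) = (20, 8) again — its k=1 value — and the period has length 2.

[20; 5, 40]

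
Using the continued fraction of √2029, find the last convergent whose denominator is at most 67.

√2029 = [45; 22, 1, 1, 22, 90, …] (period length 5).
Convergents:
  p_0/q_0 = 45/1
  p_1/q_1 = 991/22
  p_2/q_2 = 1036/23
  p_3/q_3 = 2027/45
  p_4/q_4 = 45630/1013
q_3 = 45 ≤ 67 < 1013 = q_4, so the answer is 2027/45.

2027/45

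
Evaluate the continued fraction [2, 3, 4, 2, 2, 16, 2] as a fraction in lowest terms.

5546/2401

Fold from the inside: start with 2/1.
  16 + 1/2 = 33/2
  2 + 2/33 = 68/33
  2 + 33/68 = 169/68
  4 + 68/169 = 744/169
  3 + 169/744 = 2401/744
  2 + 744/2401 = 5546/2401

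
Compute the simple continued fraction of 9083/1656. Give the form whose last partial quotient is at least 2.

[5; 2, 16, 16, 1, 2]

9083 = 5*1656 + 803
1656 = 2*803 + 50
803 = 16*50 + 3
50 = 16*3 + 2
3 = 1*2 + 1
2 = 2*1 + 0  (stop)
So 9083/1656 = [5; 2, 16, 16, 1, 2].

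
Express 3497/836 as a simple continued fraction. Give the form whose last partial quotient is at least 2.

[4; 5, 2, 6, 2, 5]

3497 = 4·836 + 153
836 = 5·153 + 71
153 = 2·71 + 11
71 = 6·11 + 5
11 = 2·5 + 1
5 = 5·1 + 0  (stop)
So 3497/836 = [4; 5, 2, 6, 2, 5].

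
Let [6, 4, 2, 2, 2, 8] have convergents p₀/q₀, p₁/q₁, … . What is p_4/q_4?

330/53

Using pₖ = aₖpₖ₋₁ + pₖ₋₂, qₖ = aₖqₖ₋₁ + qₖ₋₂ (with p₋₁=1, p₋₂=0, q₋₁=0, q₋₂=1):
  k=0: a=6, p=6, q=1
  k=1: a=4, p=25, q=4
  k=2: a=2, p=56, q=9
  k=3: a=2, p=137, q=22
  k=4: a=2, p=330, q=53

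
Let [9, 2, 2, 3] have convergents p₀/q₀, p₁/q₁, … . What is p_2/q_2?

Using pₖ = aₖpₖ₋₁ + pₖ₋₂, qₖ = aₖqₖ₋₁ + qₖ₋₂ (with p₋₁=1, p₋₂=0, q₋₁=0, q₋₂=1):
  k=0: a=9, p=9, q=1
  k=1: a=2, p=19, q=2
  k=2: a=2, p=47, q=5

47/5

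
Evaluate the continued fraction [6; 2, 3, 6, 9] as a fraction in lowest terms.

Using pₖ = aₖpₖ₋₁ + pₖ₋₂ and qₖ = aₖqₖ₋₁ + qₖ₋₂:
  k=0: a=6, p=6, q=1
  k=1: a=2, p=13, q=2
  k=2: a=3, p=45, q=7
  k=3: a=6, p=283, q=44
  k=4: a=9, p=2592, q=403

2592/403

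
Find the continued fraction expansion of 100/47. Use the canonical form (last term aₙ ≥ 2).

100 = 2·47 + 6
47 = 7·6 + 5
6 = 1·5 + 1
5 = 5·1 + 0  (stop)
So 100/47 = [2; 7, 1, 5].

[2; 7, 1, 5]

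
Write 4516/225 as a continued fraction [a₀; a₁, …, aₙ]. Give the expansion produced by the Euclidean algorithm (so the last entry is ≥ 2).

[20; 14, 16]

4516 = 20*225 + 16
225 = 14*16 + 1
16 = 16*1 + 0  (stop)
So 4516/225 = [20; 14, 16].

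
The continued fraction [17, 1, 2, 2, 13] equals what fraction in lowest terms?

Fold from the inside: start with 13/1.
  2 + 1/13 = 27/13
  2 + 13/27 = 67/27
  1 + 27/67 = 94/67
  17 + 67/94 = 1665/94

1665/94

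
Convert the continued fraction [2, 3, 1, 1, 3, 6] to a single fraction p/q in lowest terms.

358/157

Fold from the inside: start with 6/1.
  3 + 1/6 = 19/6
  1 + 6/19 = 25/19
  1 + 19/25 = 44/25
  3 + 25/44 = 157/44
  2 + 44/157 = 358/157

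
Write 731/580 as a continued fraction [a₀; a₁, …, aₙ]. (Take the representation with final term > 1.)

731 = 1·580 + 151
580 = 3·151 + 127
151 = 1·127 + 24
127 = 5·24 + 7
24 = 3·7 + 3
7 = 2·3 + 1
3 = 3·1 + 0  (stop)
So 731/580 = [1; 3, 1, 5, 3, 2, 3].

[1; 3, 1, 5, 3, 2, 3]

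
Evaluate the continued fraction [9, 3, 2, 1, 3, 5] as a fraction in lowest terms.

1813/195

Using pₖ = aₖpₖ₋₁ + pₖ₋₂ and qₖ = aₖqₖ₋₁ + qₖ₋₂:
  k=0: a=9, p=9, q=1
  k=1: a=3, p=28, q=3
  k=2: a=2, p=65, q=7
  k=3: a=1, p=93, q=10
  k=4: a=3, p=344, q=37
  k=5: a=5, p=1813, q=195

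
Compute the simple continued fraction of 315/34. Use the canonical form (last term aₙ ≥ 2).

315 = 9×34 + 9
34 = 3×9 + 7
9 = 1×7 + 2
7 = 3×2 + 1
2 = 2×1 + 0  (stop)
So 315/34 = [9; 3, 1, 3, 2].

[9; 3, 1, 3, 2]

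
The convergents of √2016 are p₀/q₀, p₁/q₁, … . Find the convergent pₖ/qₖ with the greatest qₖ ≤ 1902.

40365/899

√2016 = [44; 1, 8, 1, 88, …] (period length 4).
Convergents:
  p_0/q_0 = 44/1
  p_1/q_1 = 45/1
  p_2/q_2 = 404/9
  p_3/q_3 = 449/10
  p_4/q_4 = 39916/889
  p_5/q_5 = 40365/899
  p_6/q_6 = 362836/8081
q_5 = 899 ≤ 1902 < 8081 = q_6, so the answer is 40365/899.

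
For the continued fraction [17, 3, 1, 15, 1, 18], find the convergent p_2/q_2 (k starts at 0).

69/4

Using pₖ = aₖpₖ₋₁ + pₖ₋₂, qₖ = aₖqₖ₋₁ + qₖ₋₂ (with p₋₁=1, p₋₂=0, q₋₁=0, q₋₂=1):
  k=0: a=17, p=17, q=1
  k=1: a=3, p=52, q=3
  k=2: a=1, p=69, q=4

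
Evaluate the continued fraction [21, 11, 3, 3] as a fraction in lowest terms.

Using pₖ = aₖpₖ₋₁ + pₖ₋₂ and qₖ = aₖqₖ₋₁ + qₖ₋₂:
  k=0: a=21, p=21, q=1
  k=1: a=11, p=232, q=11
  k=2: a=3, p=717, q=34
  k=3: a=3, p=2383, q=113

2383/113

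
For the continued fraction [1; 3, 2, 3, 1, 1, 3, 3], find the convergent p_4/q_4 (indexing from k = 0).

40/31

Using pₖ = aₖpₖ₋₁ + pₖ₋₂, qₖ = aₖqₖ₋₁ + qₖ₋₂ (with p₋₁=1, p₋₂=0, q₋₁=0, q₋₂=1):
  k=0: a=1, p=1, q=1
  k=1: a=3, p=4, q=3
  k=2: a=2, p=9, q=7
  k=3: a=3, p=31, q=24
  k=4: a=1, p=40, q=31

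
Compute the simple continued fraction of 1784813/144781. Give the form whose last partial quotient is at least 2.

1784813 = 12·144781 + 47441
144781 = 3·47441 + 2458
47441 = 19·2458 + 739
2458 = 3·739 + 241
739 = 3·241 + 16
241 = 15·16 + 1
16 = 16·1 + 0  (stop)
So 1784813/144781 = [12; 3, 19, 3, 3, 15, 16].

[12; 3, 19, 3, 3, 15, 16]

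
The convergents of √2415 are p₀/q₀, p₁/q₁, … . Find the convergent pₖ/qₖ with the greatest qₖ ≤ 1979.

√2415 = [49; 7, 98, …] (period length 2).
Convergents:
  p_0/q_0 = 49/1
  p_1/q_1 = 344/7
  p_2/q_2 = 33761/687
  p_3/q_3 = 236671/4816
q_2 = 687 ≤ 1979 < 4816 = q_3, so the answer is 33761/687.

33761/687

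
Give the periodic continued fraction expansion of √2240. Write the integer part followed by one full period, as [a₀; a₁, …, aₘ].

a₀ = ⌊√2240⌋ = 47.
With m₀=0, d₀=1 and mₖ₊₁ = dₖaₖ − mₖ, dₖ₊₁ = (n − mₖ₊₁²)/dₖ, aₖ₊₁ = ⌊(a₀+mₖ₊₁)/dₖ₊₁⌋:
  k=1: m=47, d=31, a=3
  k=2: m=46, d=4, a=23
  k=3: m=46, d=31, a=3
  k=4: m=47, d=1, a=94
d=1 and a=2a₀=94 at k=4, so the next step gives (m, d) = (47, 31) again — its k=1 value — and the period has length 4.

[47; 3, 23, 3, 94]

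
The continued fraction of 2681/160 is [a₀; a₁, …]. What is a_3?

2681 = 16·160 + 121   →  a_0 = 16
160 = 1·121 + 39   →  a_1 = 1
121 = 3·39 + 4   →  a_2 = 3
39 = 9·4 + 3   →  a_3 = 9

9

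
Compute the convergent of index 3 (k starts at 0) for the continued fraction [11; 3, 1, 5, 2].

259/23

Using pₖ = aₖpₖ₋₁ + pₖ₋₂, qₖ = aₖqₖ₋₁ + qₖ₋₂ (with p₋₁=1, p₋₂=0, q₋₁=0, q₋₂=1):
  k=0: a=11, p=11, q=1
  k=1: a=3, p=34, q=3
  k=2: a=1, p=45, q=4
  k=3: a=5, p=259, q=23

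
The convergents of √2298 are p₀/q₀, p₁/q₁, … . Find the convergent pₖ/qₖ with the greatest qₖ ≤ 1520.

72817/1519

√2298 = [47; 1, 14, 1, 94, …] (period length 4).
Convergents:
  p_0/q_0 = 47/1
  p_1/q_1 = 48/1
  p_2/q_2 = 719/15
  p_3/q_3 = 767/16
  p_4/q_4 = 72817/1519
  p_5/q_5 = 73584/1535
q_4 = 1519 ≤ 1520 < 1535 = q_5, so the answer is 72817/1519.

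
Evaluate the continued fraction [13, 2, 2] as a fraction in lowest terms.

Fold from the inside: start with 2/1.
  2 + 1/2 = 5/2
  13 + 2/5 = 67/5

67/5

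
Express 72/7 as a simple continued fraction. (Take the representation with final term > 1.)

72 = 10*7 + 2
7 = 3*2 + 1
2 = 2*1 + 0  (stop)
So 72/7 = [10; 3, 2].

[10; 3, 2]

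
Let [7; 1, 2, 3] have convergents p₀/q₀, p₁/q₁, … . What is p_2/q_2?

Using pₖ = aₖpₖ₋₁ + pₖ₋₂, qₖ = aₖqₖ₋₁ + qₖ₋₂ (with p₋₁=1, p₋₂=0, q₋₁=0, q₋₂=1):
  k=0: a=7, p=7, q=1
  k=1: a=1, p=8, q=1
  k=2: a=2, p=23, q=3

23/3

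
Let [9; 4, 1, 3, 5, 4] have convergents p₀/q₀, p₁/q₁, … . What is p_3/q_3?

Using pₖ = aₖpₖ₋₁ + pₖ₋₂, qₖ = aₖqₖ₋₁ + qₖ₋₂ (with p₋₁=1, p₋₂=0, q₋₁=0, q₋₂=1):
  k=0: a=9, p=9, q=1
  k=1: a=4, p=37, q=4
  k=2: a=1, p=46, q=5
  k=3: a=3, p=175, q=19

175/19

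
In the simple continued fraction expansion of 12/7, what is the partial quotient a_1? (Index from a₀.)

1

12 = 1·7 + 5   →  a_0 = 1
7 = 1·5 + 2   →  a_1 = 1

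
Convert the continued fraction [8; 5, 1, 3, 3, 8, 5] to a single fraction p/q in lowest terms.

Fold from the inside: start with 5/1.
  8 + 1/5 = 41/5
  3 + 5/41 = 128/41
  3 + 41/128 = 425/128
  1 + 128/425 = 553/425
  5 + 425/553 = 3190/553
  8 + 553/3190 = 26073/3190

26073/3190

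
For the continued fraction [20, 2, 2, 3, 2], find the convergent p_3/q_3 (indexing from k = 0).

347/17

Using pₖ = aₖpₖ₋₁ + pₖ₋₂, qₖ = aₖqₖ₋₁ + qₖ₋₂ (with p₋₁=1, p₋₂=0, q₋₁=0, q₋₂=1):
  k=0: a=20, p=20, q=1
  k=1: a=2, p=41, q=2
  k=2: a=2, p=102, q=5
  k=3: a=3, p=347, q=17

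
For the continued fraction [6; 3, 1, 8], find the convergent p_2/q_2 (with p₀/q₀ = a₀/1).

Using pₖ = aₖpₖ₋₁ + pₖ₋₂, qₖ = aₖqₖ₋₁ + qₖ₋₂ (with p₋₁=1, p₋₂=0, q₋₁=0, q₋₂=1):
  k=0: a=6, p=6, q=1
  k=1: a=3, p=19, q=3
  k=2: a=1, p=25, q=4

25/4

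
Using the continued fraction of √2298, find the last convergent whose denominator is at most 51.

√2298 = [47; 1, 14, 1, 94, …] (period length 4).
Convergents:
  p_0/q_0 = 47/1
  p_1/q_1 = 48/1
  p_2/q_2 = 719/15
  p_3/q_3 = 767/16
  p_4/q_4 = 72817/1519
q_3 = 16 ≤ 51 < 1519 = q_4, so the answer is 767/16.

767/16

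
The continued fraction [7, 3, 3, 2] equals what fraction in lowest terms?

168/23

Fold from the inside: start with 2/1.
  3 + 1/2 = 7/2
  3 + 2/7 = 23/7
  7 + 7/23 = 168/23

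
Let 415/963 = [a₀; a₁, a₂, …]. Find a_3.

8

415 = 0·963 + 415   →  a_0 = 0
963 = 2·415 + 133   →  a_1 = 2
415 = 3·133 + 16   →  a_2 = 3
133 = 8·16 + 5   →  a_3 = 8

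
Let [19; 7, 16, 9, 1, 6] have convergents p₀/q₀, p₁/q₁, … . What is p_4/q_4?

Using pₖ = aₖpₖ₋₁ + pₖ₋₂, qₖ = aₖqₖ₋₁ + qₖ₋₂ (with p₋₁=1, p₋₂=0, q₋₁=0, q₋₂=1):
  k=0: a=19, p=19, q=1
  k=1: a=7, p=134, q=7
  k=2: a=16, p=2163, q=113
  k=3: a=9, p=19601, q=1024
  k=4: a=1, p=21764, q=1137

21764/1137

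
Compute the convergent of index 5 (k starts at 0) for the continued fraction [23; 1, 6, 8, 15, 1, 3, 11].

21927/919

Using pₖ = aₖpₖ₋₁ + pₖ₋₂, qₖ = aₖqₖ₋₁ + qₖ₋₂ (with p₋₁=1, p₋₂=0, q₋₁=0, q₋₂=1):
  k=0: a=23, p=23, q=1
  k=1: a=1, p=24, q=1
  k=2: a=6, p=167, q=7
  k=3: a=8, p=1360, q=57
  k=4: a=15, p=20567, q=862
  k=5: a=1, p=21927, q=919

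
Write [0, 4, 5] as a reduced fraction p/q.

Using pₖ = aₖpₖ₋₁ + pₖ₋₂ and qₖ = aₖqₖ₋₁ + qₖ₋₂:
  k=0: a=0, p=0, q=1
  k=1: a=4, p=1, q=4
  k=2: a=5, p=5, q=21

5/21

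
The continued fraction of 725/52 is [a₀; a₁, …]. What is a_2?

16

725 = 13·52 + 49   →  a_0 = 13
52 = 1·49 + 3   →  a_1 = 1
49 = 16·3 + 1   →  a_2 = 16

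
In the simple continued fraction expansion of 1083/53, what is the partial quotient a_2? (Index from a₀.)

3

1083 = 20·53 + 23   →  a_0 = 20
53 = 2·23 + 7   →  a_1 = 2
23 = 3·7 + 2   →  a_2 = 3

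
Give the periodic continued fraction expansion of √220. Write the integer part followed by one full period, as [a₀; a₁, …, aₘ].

a₀ = ⌊√220⌋ = 14.
With m₀=0, d₀=1 and mₖ₊₁ = dₖaₖ − mₖ, dₖ₊₁ = (n − mₖ₊₁²)/dₖ, aₖ₊₁ = ⌊(a₀+mₖ₊₁)/dₖ₊₁⌋:
  k=1: m=14, d=24, a=1
  k=2: m=10, d=5, a=4
  k=3: m=10, d=24, a=1
  k=4: m=14, d=1, a=28
d=1 and a=2a₀=28 at k=4, so the next step gives (m, d) = (14, 24) again — its k=1 value — and the period has length 4.

[14; 1, 4, 1, 28]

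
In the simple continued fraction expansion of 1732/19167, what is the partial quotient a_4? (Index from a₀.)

2

1732 = 0·19167 + 1732   →  a_0 = 0
19167 = 11·1732 + 115   →  a_1 = 11
1732 = 15·115 + 7   →  a_2 = 15
115 = 16·7 + 3   →  a_3 = 16
7 = 2·3 + 1   →  a_4 = 2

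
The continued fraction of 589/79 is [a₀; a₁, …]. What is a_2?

589 = 7·79 + 36   →  a_0 = 7
79 = 2·36 + 7   →  a_1 = 2
36 = 5·7 + 1   →  a_2 = 5

5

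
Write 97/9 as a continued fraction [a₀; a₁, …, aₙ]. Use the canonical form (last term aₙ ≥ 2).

97 = 10*9 + 7
9 = 1*7 + 2
7 = 3*2 + 1
2 = 2*1 + 0  (stop)
So 97/9 = [10; 1, 3, 2].

[10; 1, 3, 2]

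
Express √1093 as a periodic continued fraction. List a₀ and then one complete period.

[33; 16, 1, 1, 16, 66]

a₀ = ⌊√1093⌋ = 33.
With m₀=0, d₀=1 and mₖ₊₁ = dₖaₖ − mₖ, dₖ₊₁ = (n − mₖ₊₁²)/dₖ, aₖ₊₁ = ⌊(a₀+mₖ₊₁)/dₖ₊₁⌋:
  k=1: m=33, d=4, a=16
  k=2: m=31, d=33, a=1
  k=3: m=2, d=33, a=1
  k=4: m=31, d=4, a=16
  k=5: m=33, d=1, a=66
d=1 and a=2a₀=66 at k=5, so the next step gives (m, d) = (33, 4) again — its k=1 value — and the period has length 5.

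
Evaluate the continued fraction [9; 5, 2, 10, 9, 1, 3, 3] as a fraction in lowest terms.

135425/14748

Fold from the inside: start with 3/1.
  3 + 1/3 = 10/3
  1 + 3/10 = 13/10
  9 + 10/13 = 127/13
  10 + 13/127 = 1283/127
  2 + 127/1283 = 2693/1283
  5 + 1283/2693 = 14748/2693
  9 + 2693/14748 = 135425/14748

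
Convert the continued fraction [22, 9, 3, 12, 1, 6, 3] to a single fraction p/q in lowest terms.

179555/8122

Using pₖ = aₖpₖ₋₁ + pₖ₋₂ and qₖ = aₖqₖ₋₁ + qₖ₋₂:
  k=0: a=22, p=22, q=1
  k=1: a=9, p=199, q=9
  k=2: a=3, p=619, q=28
  k=3: a=12, p=7627, q=345
  k=4: a=1, p=8246, q=373
  k=5: a=6, p=57103, q=2583
  k=6: a=3, p=179555, q=8122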